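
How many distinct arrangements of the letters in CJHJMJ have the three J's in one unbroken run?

Treat the 3 copies of J as a single block. The multiset to arrange is then {JJJ, C, H, M}, 4 items in all.
All 4 items are distinct, so there are (4)! = 24 arrangements.

24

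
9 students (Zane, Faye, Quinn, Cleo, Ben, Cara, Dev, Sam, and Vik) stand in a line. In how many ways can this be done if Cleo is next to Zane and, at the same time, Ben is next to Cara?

Treat {Cleo,Zane} as one block (2 orders) and {Ben,Cara} as another (2 orders).
That leaves 7 units to arrange: 2 × 2 × 7! = 4 × 5040 = 20160.

20160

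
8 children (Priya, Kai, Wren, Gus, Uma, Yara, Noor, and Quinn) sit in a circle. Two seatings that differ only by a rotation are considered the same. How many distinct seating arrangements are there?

5040

Seat Priya anywhere (absorbing the rotational symmetry), then permute the other 7: (7)! = 5040.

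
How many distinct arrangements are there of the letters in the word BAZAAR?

BAZAAR has 6 letters with A appearing 3 times.
So there are 6! / (3!) = 120 distinguishable arrangements.

120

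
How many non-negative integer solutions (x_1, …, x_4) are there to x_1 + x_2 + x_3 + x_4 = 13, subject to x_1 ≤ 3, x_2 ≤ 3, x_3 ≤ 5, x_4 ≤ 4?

By stars and bars, unrestricted non-negative solutions to x_1+…+x_4 = 13 number C(13+3,3) = 560.
Subtract solutions that violate a single cap (substitute x_i' = x_i − (cap_i+1)): x_1 ≥ 4 gives C(12,3) = 220; x_2 ≥ 4 gives C(12,3) = 220; x_3 ≥ 6 gives C(10,3) = 120; x_4 ≥ 5 gives C(11,3) = 165. Together 725.
Add back pairs where two caps are both exceeded: 56 + 20 + 35 + 20 + 35 + 10 = 176.
Subtract triples: 0 + 1 + 0 + 0 = 1.
By inclusion–exclusion the count is 560 − 725 + 176 − 1 = 10.

10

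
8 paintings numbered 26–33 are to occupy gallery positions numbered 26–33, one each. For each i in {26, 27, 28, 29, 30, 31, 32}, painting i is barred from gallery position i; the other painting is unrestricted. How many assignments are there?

16687

Let Aᵢ (for 26 ≤ i ≤ 32) be the placements that put painting i in its forbidden gallery position. Any j of these fix j positions, leaving (8−j)! ways to fill the rest, and there are C(7,j) ways to pick which j.
By inclusion–exclusion, the number of valid placements is Σ_{j=0}^{7} (−1)^j C(7,j)·(8−j)!.
Computing: 40320 − 35280 + 15120 − 4200 + 840 − 126 + 14 − 1 = 16687.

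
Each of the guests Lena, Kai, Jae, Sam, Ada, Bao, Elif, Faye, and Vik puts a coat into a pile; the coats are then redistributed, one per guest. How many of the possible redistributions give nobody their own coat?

This is the derangement count D_9: permutations of 9 items with no fixed point.
By inclusion–exclusion this is Σ_{j=0}^{9} (−1)^j C(9,j)·(9−j)!.
Computing: 362880 − 362880 + 181440 − 60480 + 15120 − 3024 + 504 − 72 + 9 − 1 = 133496.

133496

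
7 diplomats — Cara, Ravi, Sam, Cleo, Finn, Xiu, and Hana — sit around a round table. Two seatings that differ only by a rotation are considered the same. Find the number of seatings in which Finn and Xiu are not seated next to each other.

All circular seatings of 7 people number (6)! = 720.
Seatings with Finn beside Xiu: treat them as a block with 2 internal orders, giving 2 × (5)! = 240.
Subtracting, 720 − 240 = 480.

480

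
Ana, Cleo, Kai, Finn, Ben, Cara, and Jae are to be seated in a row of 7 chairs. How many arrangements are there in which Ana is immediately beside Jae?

Treat {Ana, Jae} as a single unit. There are 6 units to order, and the pair itself can be ordered 2 ways.
That gives 2 × 6! = 2 × 720 = 1440.

1440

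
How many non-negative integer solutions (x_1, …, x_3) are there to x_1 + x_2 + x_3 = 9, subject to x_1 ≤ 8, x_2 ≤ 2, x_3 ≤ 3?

11

By stars and bars, unrestricted non-negative solutions to x_1+…+x_3 = 9 number C(9+2,2) = 55.
Subtract solutions that violate a single cap (substitute x_i' = x_i − (cap_i+1)): x_1 ≥ 9 gives C(2,2) = 1; x_2 ≥ 3 gives C(8,2) = 28; x_3 ≥ 4 gives C(7,2) = 21. Together 50.
Add back pairs where two caps are both exceeded: 0 + 0 + 6 = 6.
By inclusion–exclusion the count is 55 − 50 + 6 = 11.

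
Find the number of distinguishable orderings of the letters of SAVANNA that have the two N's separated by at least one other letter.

There are 7!/(3!·2!) = 420 arrangements of SAVANNA in total.
If the two N's are adjacent, glue them into one block, leaving 6 items to arrange: (6)!/(3!) = 120 ways.
Subtracting, 420 − 120 = 300 arrangements keep the N's apart.

300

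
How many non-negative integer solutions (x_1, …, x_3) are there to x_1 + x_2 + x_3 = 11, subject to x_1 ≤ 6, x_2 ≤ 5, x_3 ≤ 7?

Without the upper bounds there are C(13,2) = 78 ways to split 11 among 3 variables.
Subtract solutions that violate a single cap (substitute x_i' = x_i − (cap_i+1)): x_1 ≥ 7 gives C(6,2) = 15; x_2 ≥ 6 gives C(7,2) = 21; x_3 ≥ 8 gives C(5,2) = 10. Together 46.
No two caps can be exceeded simultaneously, so the pair terms are all 0.
By inclusion–exclusion the count is 78 − 46 + 0 = 32.

32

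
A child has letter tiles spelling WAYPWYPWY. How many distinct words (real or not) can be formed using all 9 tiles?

The 9 letters of WAYPWYPWY have repeats: P appearing twice, W appearing 3 times, and Y appearing 3 times.
Dividing 9! = 362880 by 3!·3!·2! = 72 for the repeated letters gives 5040.

5040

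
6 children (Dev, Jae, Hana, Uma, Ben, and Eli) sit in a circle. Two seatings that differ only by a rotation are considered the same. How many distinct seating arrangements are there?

Fix one person's seat to break rotational symmetry; the remaining 5 people can be arranged in (5)! = 120 ways.

120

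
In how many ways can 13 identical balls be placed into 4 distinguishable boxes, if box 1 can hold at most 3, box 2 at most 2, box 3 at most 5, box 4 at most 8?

Without the upper bounds there are C(16,3) = 560 ways to split 13 among 4 boxes.
Subtract solutions that violate a single cap (substitute x_i' = x_i − (cap_i+1)): x_1 ≥ 4 gives C(12,3) = 220; x_2 ≥ 3 gives C(13,3) = 286; x_3 ≥ 6 gives C(10,3) = 120; x_4 ≥ 9 gives C(7,3) = 35. Together 661.
Add back pairs where two caps are both exceeded: 84 + 20 + 1 + 35 + 4 + 0 = 144.
Subtract triples: 1 + 0 + 0 + 0 = 1.
By inclusion–exclusion the count is 560 − 661 + 144 − 1 = 42.

42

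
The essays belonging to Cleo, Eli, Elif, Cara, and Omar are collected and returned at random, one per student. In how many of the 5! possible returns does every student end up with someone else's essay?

Count assignments avoiding every fixed point. For any j of the 5 students fixed to their own essay, the other 5−j can be arranged in (5−j)! ways.
By inclusion–exclusion this is Σ_{j=0}^{5} (−1)^j C(5,j)·(5−j)!.
Computing: 120 − 120 + 60 − 20 + 5 − 1 = 44.

44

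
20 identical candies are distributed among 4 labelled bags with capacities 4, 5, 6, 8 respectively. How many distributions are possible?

By stars and bars, unrestricted non-negative solutions to x_1+…+x_4 = 20 number C(20+3,3) = 1771.
Subtract solutions that violate a single cap (substitute x_i' = x_i − (cap_i+1)): x_1 ≥ 5 gives C(18,3) = 816; x_2 ≥ 6 gives C(17,3) = 680; x_3 ≥ 7 gives C(16,3) = 560; x_4 ≥ 9 gives C(14,3) = 364. Together 2420.
Add back pairs where two caps are both exceeded: 220 + 165 + 84 + 120 + 56 + 35 = 680.
Subtract triples: 10 + 1 + 0 + 0 = 11.
By inclusion–exclusion the count is 1771 − 2420 + 680 − 11 = 20.

20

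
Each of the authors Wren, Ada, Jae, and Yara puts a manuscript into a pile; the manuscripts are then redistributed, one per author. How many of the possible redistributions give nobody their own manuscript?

Let Aᵢ be the assignments in which author i gets their own manuscript. We want the size of the complement of A₁∪…∪A_4.
By inclusion–exclusion this is Σ_{j=0}^{4} (−1)^j C(4,j)·(4−j)!.
Computing: 24 − 24 + 12 − 4 + 1 = 9.

9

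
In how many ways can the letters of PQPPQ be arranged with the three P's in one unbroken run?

Treat the 3 copies of P as a single block. The multiset to arrange is then {PPP, Q, Q}, 3 items in all.
That gives (3)!/(2!) = 3 arrangements.

3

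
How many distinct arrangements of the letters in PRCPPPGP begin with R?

Fix R in the first position and arrange the remaining 7 letters.
Those 7 letters have P appearing 5 times, giving (7)!/(5!) = 42.

42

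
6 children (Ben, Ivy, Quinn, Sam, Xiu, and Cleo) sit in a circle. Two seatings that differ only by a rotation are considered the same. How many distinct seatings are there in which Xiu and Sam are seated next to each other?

48

Treat {Xiu, Sam} as one unit (2 internal orders) and seat the resulting 5 units around the table: (4)! circular arrangements.
So 2 × (4)! = 2 × 24 = 48.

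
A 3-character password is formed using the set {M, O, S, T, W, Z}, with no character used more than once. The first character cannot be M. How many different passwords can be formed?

100

The first character has 6−1 = 5 choices (anything except M).
The remaining 2 characters are filled from the other 5 symbols without repetition: 5 × 4 = 20.
Total: 5 × 20 = 100.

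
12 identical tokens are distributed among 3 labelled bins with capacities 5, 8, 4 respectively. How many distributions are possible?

Ignoring the caps, the number of non-negative solutions to x_1+…+x_3 = 12 is C(14,2) = 91.
Subtract solutions that violate a single cap (substitute x_i' = x_i − (cap_i+1)): x_1 ≥ 6 gives C(8,2) = 28; x_2 ≥ 9 gives C(5,2) = 10; x_3 ≥ 5 gives C(9,2) = 36. Together 74.
Add back pairs where two caps are both exceeded: 0 + 3 + 0 = 3.
By inclusion–exclusion the count is 91 − 74 + 3 = 20.

20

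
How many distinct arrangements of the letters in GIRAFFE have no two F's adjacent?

There are 7!/(2!) = 2520 arrangements of GIRAFFE in total.
If the two F's are adjacent, glue them into one block, leaving 6 items to arrange: (6)! = 720 ways.
Subtracting, 2520 − 720 = 1800 arrangements keep the F's apart.

1800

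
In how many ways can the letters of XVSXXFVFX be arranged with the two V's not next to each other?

2940

There are 9!/(4!·2!·2!) = 3780 arrangements of XVSXXFVFX in total.
Arrangements with the V's together: treat VV as one letter, giving (8)!/(4!·2!) = 840.
Subtracting, 3780 − 840 = 2940 arrangements keep the V's apart.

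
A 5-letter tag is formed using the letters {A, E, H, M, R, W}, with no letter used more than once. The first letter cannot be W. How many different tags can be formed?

The first letter has 6−1 = 5 choices (anything except W).
The remaining 4 letters are filled from the other 5 symbols without repetition: 5 × 4 × 3 × 2 = 120.
Total: 5 × 120 = 600.

600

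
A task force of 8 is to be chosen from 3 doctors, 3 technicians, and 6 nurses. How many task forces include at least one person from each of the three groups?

With no constraint there are C(12,8) = 495 possible selections.
Subtract selections that omit an entire group: no doctors → C(9,8) = 9; no technicians → C(9,8) = 9; no nurses → C(6,8) = 0.
Add back selections omitting two groups (i.e. drawn from a single group): C(3,8) + C(3,8) + C(6,8) = 0.
By inclusion–exclusion: 495 − 18 + 0 = 477.

477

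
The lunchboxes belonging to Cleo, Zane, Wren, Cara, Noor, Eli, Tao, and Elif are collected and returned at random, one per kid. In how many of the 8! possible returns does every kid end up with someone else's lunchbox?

Let Aᵢ be the assignments in which kid i gets their own lunchbox. We want the size of the complement of A₁∪…∪A_8.
By inclusion–exclusion this is Σ_{j=0}^{8} (−1)^j C(8,j)·(8−j)!.
Computing: 40320 − 40320 + 20160 − 6720 + 1680 − 336 + 56 − 8 + 1 = 14833.

14833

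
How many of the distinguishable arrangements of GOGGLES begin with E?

With the first slot taken by E, it remains to arrange the other 6 letters (GOGGLS).
Those 6 letters have G appearing 3 times, giving (6)!/(3!) = 120.

120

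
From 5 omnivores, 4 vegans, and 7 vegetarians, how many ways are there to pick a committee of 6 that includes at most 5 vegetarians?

8001

Split by how many vegetarians are chosen (0 through 5).
Sum: C(7,0)·C(9,6) + C(7,1)·C(9,5) + C(7,2)·C(9,4) + C(7,3)·C(9,3) + C(7,4)·C(9,2) + C(7,5)·C(9,1) = 84 + 882 + 2646 + 2940 + 1260 + 189 = 8001.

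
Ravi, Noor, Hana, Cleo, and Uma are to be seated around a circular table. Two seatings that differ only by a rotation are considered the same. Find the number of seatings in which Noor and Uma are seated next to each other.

12

Treat {Noor, Uma} as one unit (2 internal orders) and seat the resulting 4 units around the table: (3)! circular arrangements.
So 2 × (3)! = 2 × 6 = 12.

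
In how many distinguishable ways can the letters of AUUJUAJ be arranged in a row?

Letter multiplicities in AUUJUAJ: A×2, J×2, U×3.
Dividing 7! = 5040 by 3!·2!·2! = 24 for the repeated letters gives 210.

210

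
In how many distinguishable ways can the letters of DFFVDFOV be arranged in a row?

1680

DFFVDFOV has 8 letters with D appearing twice, F appearing 3 times, and V appearing twice.
Dividing 8! = 40320 by 3!·2!·2! = 24 for the repeated letters gives 1680.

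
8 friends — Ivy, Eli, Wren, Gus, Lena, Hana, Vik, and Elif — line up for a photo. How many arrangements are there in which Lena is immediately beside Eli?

Treat {Lena, Eli} as a single unit. There are 7 units to order, and the pair itself can be ordered 2 ways.
So the count is 2·(7)! = 10080.

10080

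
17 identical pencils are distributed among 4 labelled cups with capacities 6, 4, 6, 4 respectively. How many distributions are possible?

Without the upper bounds there are C(20,3) = 1140 ways to split 17 among 4 cups.
Subtract solutions that violate a single cap (substitute x_i' = x_i − (cap_i+1)): x_1 ≥ 7 gives C(13,3) = 286; x_2 ≥ 5 gives C(15,3) = 455; x_3 ≥ 7 gives C(13,3) = 286; x_4 ≥ 5 gives C(15,3) = 455. Together 1482.
Add back pairs where two caps are both exceeded: 56 + 20 + 56 + 56 + 120 + 56 = 364.
Subtract triples: 0 + 1 + 0 + 1 = 2.
By inclusion–exclusion the count is 1140 − 1482 + 364 − 2 = 20.

20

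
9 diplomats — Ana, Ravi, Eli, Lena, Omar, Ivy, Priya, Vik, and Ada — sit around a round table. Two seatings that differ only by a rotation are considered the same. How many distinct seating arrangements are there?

Around a circle, 9 distinct people have 9!/9 = (8)! = 40320 rotationally distinct seatings.

40320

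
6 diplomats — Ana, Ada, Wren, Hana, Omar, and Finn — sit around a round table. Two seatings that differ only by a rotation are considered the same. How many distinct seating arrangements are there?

Around a circle, 6 distinct people have 6!/6 = (5)! = 120 rotationally distinct seatings.

120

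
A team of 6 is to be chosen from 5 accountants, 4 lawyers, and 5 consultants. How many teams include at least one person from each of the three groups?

Unrestricted: C(14,6) = 3003 ways to pick any 6 of the 14.
Subtract selections that omit an entire group: no accountants → C(9,6) = 84; no lawyers → C(10,6) = 210; no consultants → C(9,6) = 84.
Add back selections omitting two groups (i.e. drawn from a single group): C(5,6) + C(4,6) + C(5,6) = 0.
By inclusion–exclusion: 3003 − 378 + 0 = 2625.

2625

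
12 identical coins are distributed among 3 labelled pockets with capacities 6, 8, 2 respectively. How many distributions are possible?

12

Without the upper bounds there are C(14,2) = 91 ways to split 12 among 3 pockets.
Subtract solutions that violate a single cap (substitute x_i' = x_i − (cap_i+1)): x_1 ≥ 7 gives C(7,2) = 21; x_2 ≥ 9 gives C(5,2) = 10; x_3 ≥ 3 gives C(11,2) = 55. Together 86.
Add back pairs where two caps are both exceeded: 0 + 6 + 1 = 7.
By inclusion–exclusion the count is 91 − 86 + 7 = 12.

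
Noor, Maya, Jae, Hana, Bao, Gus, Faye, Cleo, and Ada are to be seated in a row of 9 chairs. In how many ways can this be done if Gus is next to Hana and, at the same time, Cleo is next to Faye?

Treat {Gus,Hana} as one block (2 orders) and {Cleo,Faye} as another (2 orders).
That leaves 7 units to arrange: 2 × 2 × 7! = 4 × 5040 = 20160.

20160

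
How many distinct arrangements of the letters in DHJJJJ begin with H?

5

With the first slot taken by H, it remains to arrange the other 5 letters (DJJJJ).
Those 5 letters have J appearing 4 times, giving (5)!/(4!) = 5.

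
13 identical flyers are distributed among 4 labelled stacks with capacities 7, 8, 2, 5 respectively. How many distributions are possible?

112

By stars and bars, unrestricted non-negative solutions to x_1+…+x_4 = 13 number C(13+3,3) = 560.
Subtract solutions that violate a single cap (substitute x_i' = x_i − (cap_i+1)): x_1 ≥ 8 gives C(8,3) = 56; x_2 ≥ 9 gives C(7,3) = 35; x_3 ≥ 3 gives C(13,3) = 286; x_4 ≥ 6 gives C(10,3) = 120. Together 497.
Add back pairs where two caps are both exceeded: 0 + 10 + 0 + 4 + 0 + 35 = 49.
By inclusion–exclusion the count is 560 − 497 + 49 = 112.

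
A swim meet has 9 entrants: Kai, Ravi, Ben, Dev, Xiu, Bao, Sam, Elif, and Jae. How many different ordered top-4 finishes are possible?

There are 9 choices for 1st place, 8 for 2nd, and so on down to 6 for position 4.
That gives 9 × 8 × 7 × 6 = 3024.

3024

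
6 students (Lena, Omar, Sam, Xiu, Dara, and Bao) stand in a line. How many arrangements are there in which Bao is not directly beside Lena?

There are 6! = 720 arrangements in all. If Bao and Lena are adjacent, merging them into one block gives 2·(5)! = 240 arrangements.
So 720 − 240 = 480 arrangements keep them apart.

480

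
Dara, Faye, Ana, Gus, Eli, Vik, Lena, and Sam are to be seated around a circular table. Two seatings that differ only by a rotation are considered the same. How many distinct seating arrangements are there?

Fix one person's seat to break rotational symmetry; the remaining 7 people can be arranged in (7)! = 5040 ways.

5040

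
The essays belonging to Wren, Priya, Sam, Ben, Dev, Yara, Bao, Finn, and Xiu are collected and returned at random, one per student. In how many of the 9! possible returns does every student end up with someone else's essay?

133496

This is the derangement count D_9: permutations of 9 items with no fixed point.
By inclusion–exclusion this is Σ_{j=0}^{9} (−1)^j C(9,j)·(9−j)!.
Computing: 362880 − 362880 + 181440 − 60480 + 15120 − 3024 + 504 − 72 + 9 − 1 = 133496.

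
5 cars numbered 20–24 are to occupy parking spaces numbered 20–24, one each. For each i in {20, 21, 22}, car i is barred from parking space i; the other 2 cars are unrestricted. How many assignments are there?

Let Aᵢ (for i ∈ {20, 21, 22}) be the placements that put car i in its forbidden parking space. Any j of these fix j positions, leaving (5−j)! ways to fill the rest, and there are C(3,j) ways to pick which j.
By inclusion–exclusion, the number of valid placements is Σ_{j=0}^{3} (−1)^j C(3,j)·(5−j)!.
Computing: 120 − 72 + 18 − 2 = 64.

64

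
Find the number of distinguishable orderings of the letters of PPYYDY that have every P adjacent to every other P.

Treat the 2 copies of P as a single block. The multiset to arrange is then {PP, D, Y, Y, Y}, 5 items in all.
That gives (5)!/(3!) = 20 arrangements.

20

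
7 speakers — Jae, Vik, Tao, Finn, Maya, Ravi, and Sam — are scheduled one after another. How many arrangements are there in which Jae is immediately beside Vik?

Place the 5 others and the Jae-Vik pair as 6 objects in a line; the pair has 2 internal arrangements.
So the count is 2·(6)! = 1440.

1440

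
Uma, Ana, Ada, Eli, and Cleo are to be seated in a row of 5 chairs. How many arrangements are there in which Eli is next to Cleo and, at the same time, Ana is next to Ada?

Treat {Eli,Cleo} as one block (2 orders) and {Ana,Ada} as another (2 orders).
That leaves 3 units to arrange: 2 × 2 × 3! = 4 × 6 = 24.

24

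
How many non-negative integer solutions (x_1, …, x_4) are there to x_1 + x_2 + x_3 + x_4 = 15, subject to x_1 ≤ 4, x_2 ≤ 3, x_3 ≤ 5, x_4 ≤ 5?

10

Without the upper bounds there are C(18,3) = 816 ways to split 15 among 4 variables.
Subtract solutions that violate a single cap (substitute x_i' = x_i − (cap_i+1)): x_1 ≥ 5 gives C(13,3) = 286; x_2 ≥ 4 gives C(14,3) = 364; x_3 ≥ 6 gives C(12,3) = 220; x_4 ≥ 6 gives C(12,3) = 220. Together 1090.
Add back pairs where two caps are both exceeded: 84 + 35 + 35 + 56 + 56 + 20 = 286.
Subtract triples: 1 + 1 + 0 + 0 = 2.
By inclusion–exclusion the count is 816 − 1090 + 286 − 2 = 10.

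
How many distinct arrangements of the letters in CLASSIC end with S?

With the last slot taken by S, it remains to arrange the other 6 letters (CLASIC).
Those 6 letters have C appearing twice, giving (6)!/(2!) = 360.

360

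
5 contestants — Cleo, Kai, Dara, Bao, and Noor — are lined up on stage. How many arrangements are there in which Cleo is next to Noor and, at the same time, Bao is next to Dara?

Treat {Cleo,Noor} as one block (2 orders) and {Bao,Dara} as another (2 orders).
That leaves 3 units to arrange: 2 × 2 × 3! = 4 × 6 = 24.

24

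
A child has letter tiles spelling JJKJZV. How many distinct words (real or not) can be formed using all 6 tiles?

120

The 6 letters of JJKJZV have repeats: J appearing 3 times.
So there are 6! / (3!) = 120 distinguishable arrangements.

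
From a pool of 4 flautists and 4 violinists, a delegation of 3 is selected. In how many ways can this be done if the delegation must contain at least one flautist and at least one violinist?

Total 3-person selections from all 8: C(8,3) = 56.
Selections missing a whole group: no flautists → C(4,3) = 4; no violinists → C(4,3) = 4.
Both groups omitted at once is impossible, so 56 − 8 = 48.

48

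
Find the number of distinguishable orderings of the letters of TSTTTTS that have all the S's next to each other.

6

Treat the 2 copies of S as a single block. The multiset to arrange is then {SS, T, T, T, T, T}, 6 items in all.
That gives (6)!/(5!) = 6 arrangements.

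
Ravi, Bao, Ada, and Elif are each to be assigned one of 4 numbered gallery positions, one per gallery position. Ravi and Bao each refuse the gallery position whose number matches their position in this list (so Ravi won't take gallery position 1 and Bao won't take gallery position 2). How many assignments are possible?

14

Let Aᵢ (for i ∈ {1, 2}) be the placements that put person i in their forbidden gallery position. Any j of these fix j positions, leaving (4−j)! ways to fill the rest, and there are C(2,j) ways to pick which j.
By inclusion–exclusion, the number of valid placements is Σ_{j=0}^{2} (−1)^j C(2,j)·(4−j)!.
Computing: 24 − 12 + 2 = 14.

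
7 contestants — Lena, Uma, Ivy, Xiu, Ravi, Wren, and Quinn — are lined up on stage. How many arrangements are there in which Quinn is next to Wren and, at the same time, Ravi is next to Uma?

Treat {Quinn,Wren} as one block (2 orders) and {Ravi,Uma} as another (2 orders).
That leaves 5 units to arrange: 2 × 2 × 5! = 4 × 120 = 480.

480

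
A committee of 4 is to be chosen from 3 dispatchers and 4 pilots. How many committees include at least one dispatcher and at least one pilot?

With no constraint there are C(7,4) = 35 possible selections.
Subtract selections that omit an entire group: no dispatchers → C(4,4) = 1; no pilots → C(3,4) = 0.
Both groups omitted at once is impossible, so 35 − 1 = 34.

34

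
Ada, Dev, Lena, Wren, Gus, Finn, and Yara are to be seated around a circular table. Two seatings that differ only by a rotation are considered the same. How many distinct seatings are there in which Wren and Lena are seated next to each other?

240

Treat {Wren, Lena} as one unit (2 internal orders) and seat the resulting 6 units around the table: (5)! circular arrangements.
So 2 × (5)! = 2 × 120 = 240.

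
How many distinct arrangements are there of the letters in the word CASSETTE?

5040

CASSETTE has 8 letters with E appearing twice, S appearing twice, and T appearing twice.
The number of distinct arrangements is 8!/(2!·2!·2!) = 40320/8 = 5040.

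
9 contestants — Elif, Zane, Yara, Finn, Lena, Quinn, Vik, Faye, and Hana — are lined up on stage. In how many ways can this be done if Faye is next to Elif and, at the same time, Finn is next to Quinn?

Treat {Faye,Elif} as one block (2 orders) and {Finn,Quinn} as another (2 orders).
That leaves 7 units to arrange: 2 × 2 × 7! = 4 × 5040 = 20160.

20160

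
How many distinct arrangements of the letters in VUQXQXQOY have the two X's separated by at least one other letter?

Total arrangements of VUQXQXQOY: 9!/(3!·2!) = 30240.
Arrangements with the X's together: treat XX as one letter, giving (8)!/(3!) = 6720.
Subtracting, 30240 − 6720 = 23520 arrangements keep the X's apart.

23520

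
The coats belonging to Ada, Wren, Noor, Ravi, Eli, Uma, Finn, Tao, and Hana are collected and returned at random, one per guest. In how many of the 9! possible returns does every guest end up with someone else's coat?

Count assignments avoiding every fixed point. For any j of the 9 guests fixed to their own coat, the other 9−j can be arranged in (9−j)! ways.
By inclusion–exclusion this is Σ_{j=0}^{9} (−1)^j C(9,j)·(9−j)!.
Computing: 362880 − 362880 + 181440 − 60480 + 15120 − 3024 + 504 − 72 + 9 − 1 = 133496.

133496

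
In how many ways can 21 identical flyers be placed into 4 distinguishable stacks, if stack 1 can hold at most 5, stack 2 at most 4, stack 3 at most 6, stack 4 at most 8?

Ignoring the caps, the number of non-negative solutions to x_1+…+x_4 = 21 is C(24,3) = 2024.
Subtract solutions that violate a single cap (substitute x_i' = x_i − (cap_i+1)): x_1 ≥ 6 gives C(18,3) = 816; x_2 ≥ 5 gives C(19,3) = 969; x_3 ≥ 7 gives C(17,3) = 680; x_4 ≥ 9 gives C(15,3) = 455. Together 2920.
Add back pairs where two caps are both exceeded: 286 + 165 + 84 + 220 + 120 + 56 = 931.
Subtract triples: 20 + 4 + 0 + 1 = 25.
By inclusion–exclusion the count is 2024 − 2920 + 931 − 25 = 10.

10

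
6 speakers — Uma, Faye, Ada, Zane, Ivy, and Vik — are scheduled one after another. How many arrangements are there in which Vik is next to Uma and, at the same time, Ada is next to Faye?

Treat {Vik,Uma} as one block (2 orders) and {Ada,Faye} as another (2 orders).
That leaves 4 units to arrange: 2 × 2 × 4! = 4 × 24 = 96.

96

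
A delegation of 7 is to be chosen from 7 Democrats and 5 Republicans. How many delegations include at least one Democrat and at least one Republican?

791

Unrestricted: C(12,7) = 792 ways to pick any 7 of the 12.
Selections missing a whole group: no Democrats → C(5,7) = 0; no Republicans → C(7,7) = 1.
Both groups omitted at once is impossible, so 792 − 1 = 791.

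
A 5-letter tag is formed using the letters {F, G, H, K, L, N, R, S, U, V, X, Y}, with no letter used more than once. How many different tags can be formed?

This is a permutation of 5 out of 12: P(12,5) = 12!/7!.
12 × 11 × 10 × 9 × 8 = 95040.

95040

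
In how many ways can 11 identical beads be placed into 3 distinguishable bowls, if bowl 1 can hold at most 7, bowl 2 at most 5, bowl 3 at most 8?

Ignoring the caps, the number of non-negative solutions to x_1+…+x_3 = 11 is C(13,2) = 78.
Subtract solutions that violate a single cap (substitute x_i' = x_i − (cap_i+1)): x_1 ≥ 8 gives C(5,2) = 10; x_2 ≥ 6 gives C(7,2) = 21; x_3 ≥ 9 gives C(4,2) = 6. Together 37.
No two caps can be exceeded simultaneously, so the pair terms are all 0.
By inclusion–exclusion the count is 78 − 37 + 0 = 41.

41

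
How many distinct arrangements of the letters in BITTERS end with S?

360

With the last slot taken by S, it remains to arrange the other 6 letters (BITTER).
Those 6 letters have T appearing twice, giving (6)!/(2!) = 360.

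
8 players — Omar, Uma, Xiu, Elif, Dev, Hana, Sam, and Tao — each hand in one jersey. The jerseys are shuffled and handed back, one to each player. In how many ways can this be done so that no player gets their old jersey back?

This is the derangement count D_8: permutations of 8 items with no fixed point.
By inclusion–exclusion this is Σ_{j=0}^{8} (−1)^j C(8,j)·(8−j)!.
Computing: 40320 − 40320 + 20160 − 6720 + 1680 − 336 + 56 − 8 + 1 = 14833.

14833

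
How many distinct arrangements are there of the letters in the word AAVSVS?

The 6 letters of AAVSVS have repeats: A appearing twice, S appearing twice, and V appearing twice.
The number of distinct arrangements is 6!/(2!·2!·2!) = 720/8 = 90.

90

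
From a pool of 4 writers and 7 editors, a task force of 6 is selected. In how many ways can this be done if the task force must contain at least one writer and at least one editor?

455

Total 6-person selections from all 11: C(11,6) = 462.
Subtract selections that omit an entire group: no writers → C(7,6) = 7; no editors → C(4,6) = 0.
Both groups omitted at once is impossible, so 462 − 7 = 455.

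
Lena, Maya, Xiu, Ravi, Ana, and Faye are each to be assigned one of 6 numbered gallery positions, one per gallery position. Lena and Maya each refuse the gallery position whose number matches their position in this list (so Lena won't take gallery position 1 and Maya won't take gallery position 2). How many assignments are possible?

Let Aᵢ (for i ∈ {1, 2}) be the placements that put person i in their forbidden gallery position. Any j of these fix j positions, leaving (6−j)! ways to fill the rest, and there are C(2,j) ways to pick which j.
By inclusion–exclusion, the number of valid placements is Σ_{j=0}^{2} (−1)^j C(2,j)·(6−j)!.
Computing: 720 − 240 + 24 = 504.

504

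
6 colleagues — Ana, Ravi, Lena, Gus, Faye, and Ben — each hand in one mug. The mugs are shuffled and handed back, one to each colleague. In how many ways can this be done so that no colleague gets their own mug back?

Let Aᵢ be the assignments in which colleague i gets their own mug. We want the size of the complement of A₁∪…∪A_6.
By inclusion–exclusion this is Σ_{j=0}^{6} (−1)^j C(6,j)·(6−j)!.
Computing: 720 − 720 + 360 − 120 + 30 − 6 + 1 = 265.

265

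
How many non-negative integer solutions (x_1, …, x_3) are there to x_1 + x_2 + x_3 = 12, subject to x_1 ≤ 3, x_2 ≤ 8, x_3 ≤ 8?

Without the upper bounds there are C(14,2) = 91 ways to split 12 among 3 variables.
Subtract solutions that violate a single cap (substitute x_i' = x_i − (cap_i+1)): x_1 ≥ 4 gives C(10,2) = 45; x_2 ≥ 9 gives C(5,2) = 10; x_3 ≥ 9 gives C(5,2) = 10. Together 65.
No two caps can be exceeded simultaneously, so the pair terms are all 0.
By inclusion–exclusion the count is 91 − 65 + 0 = 26.

26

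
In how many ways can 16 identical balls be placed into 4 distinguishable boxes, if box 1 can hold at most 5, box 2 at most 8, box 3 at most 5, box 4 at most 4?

78

Without the upper bounds there are C(19,3) = 969 ways to split 16 among 4 boxes.
Subtract solutions that violate a single cap (substitute x_i' = x_i − (cap_i+1)): x_1 ≥ 6 gives C(13,3) = 286; x_2 ≥ 9 gives C(10,3) = 120; x_3 ≥ 6 gives C(13,3) = 286; x_4 ≥ 5 gives C(14,3) = 364. Together 1056.
Add back pairs where two caps are both exceeded: 4 + 35 + 56 + 4 + 10 + 56 = 165.
By inclusion–exclusion the count is 969 − 1056 + 165 = 78.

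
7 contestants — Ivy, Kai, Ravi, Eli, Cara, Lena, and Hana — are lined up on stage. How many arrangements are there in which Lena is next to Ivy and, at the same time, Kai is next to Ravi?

Treat {Lena,Ivy} as one block (2 orders) and {Kai,Ravi} as another (2 orders).
That leaves 5 units to arrange: 2 × 2 × 5! = 4 × 120 = 480.

480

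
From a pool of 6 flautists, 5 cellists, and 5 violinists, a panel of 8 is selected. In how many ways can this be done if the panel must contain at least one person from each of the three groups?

12495

Unrestricted: C(16,8) = 12870 ways to pick any 8 of the 16.
Selections missing a whole group: no flautists → C(10,8) = 45; no cellists → C(11,8) = 165; no violinists → C(11,8) = 165.
Add back selections omitting two groups (i.e. drawn from a single group): C(6,8) + C(5,8) + C(5,8) = 0.
By inclusion–exclusion: 12870 − 375 + 0 = 12495.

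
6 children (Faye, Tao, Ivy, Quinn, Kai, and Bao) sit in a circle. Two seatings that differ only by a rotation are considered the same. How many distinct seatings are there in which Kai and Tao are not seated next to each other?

72

Without the restriction there are (5)! = 120 seatings.
Seatings with Kai beside Tao: treat them as a block with 2 internal orders, giving 2 × (4)! = 48.
Subtracting, 120 − 48 = 72.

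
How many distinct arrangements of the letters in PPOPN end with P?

Fix P in the last position and arrange the remaining 4 letters.
Those 4 letters have P appearing twice, giving (4)!/(2!) = 12.

12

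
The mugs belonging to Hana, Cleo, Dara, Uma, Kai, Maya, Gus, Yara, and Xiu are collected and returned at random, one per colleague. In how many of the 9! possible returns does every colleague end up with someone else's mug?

133496

Let Aᵢ be the assignments in which colleague i gets their own mug. We want the size of the complement of A₁∪…∪A_9.
By inclusion–exclusion this is Σ_{j=0}^{9} (−1)^j C(9,j)·(9−j)!.
Computing: 362880 − 362880 + 181440 − 60480 + 15120 − 3024 + 504 − 72 + 9 − 1 = 133496.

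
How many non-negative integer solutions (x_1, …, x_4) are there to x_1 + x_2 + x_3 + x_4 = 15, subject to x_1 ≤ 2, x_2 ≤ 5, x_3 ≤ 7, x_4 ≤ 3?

Ignoring the caps, the number of non-negative solutions to x_1+…+x_4 = 15 is C(18,3) = 816.
Subtract solutions that violate a single cap (substitute x_i' = x_i − (cap_i+1)): x_1 ≥ 3 gives C(15,3) = 455; x_2 ≥ 6 gives C(12,3) = 220; x_3 ≥ 8 gives C(10,3) = 120; x_4 ≥ 4 gives C(14,3) = 364. Together 1159.
Add back pairs where two caps are both exceeded: 84 + 35 + 165 + 4 + 56 + 20 = 364.
Subtract triples: 0 + 10 + 1 + 0 = 11.
By inclusion–exclusion the count is 816 − 1159 + 364 − 11 = 10.

10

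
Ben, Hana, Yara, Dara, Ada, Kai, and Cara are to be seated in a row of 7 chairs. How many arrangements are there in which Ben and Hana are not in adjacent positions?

Of the 7! = 5040 arrangements, those with Ben and Hana adjacent number 2 × 6! = 1440 (treat the pair as a block with 2 internal orders).
So 5040 − 1440 = 3600 arrangements keep them apart.

3600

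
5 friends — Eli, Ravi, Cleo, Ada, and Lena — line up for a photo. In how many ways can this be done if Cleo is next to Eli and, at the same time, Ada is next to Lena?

24

Treat {Cleo,Eli} as one block (2 orders) and {Ada,Lena} as another (2 orders).
That leaves 3 units to arrange: 2 × 2 × 3! = 4 × 6 = 24.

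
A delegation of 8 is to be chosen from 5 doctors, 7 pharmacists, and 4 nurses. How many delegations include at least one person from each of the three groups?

Unrestricted: C(16,8) = 12870 ways to pick any 8 of the 16.
Subtract selections that omit an entire group: no doctors → C(11,8) = 165; no pharmacists → C(9,8) = 9; no nurses → C(12,8) = 495.
Add back selections omitting two groups (i.e. drawn from a single group): C(5,8) + C(7,8) + C(4,8) = 0.
By inclusion–exclusion: 12870 − 669 + 0 = 12201.

12201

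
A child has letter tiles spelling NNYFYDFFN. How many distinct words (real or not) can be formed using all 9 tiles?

5040

The 9 letters of NNYFYDFFN have repeats: F appearing 3 times, N appearing 3 times, and Y appearing twice.
The number of distinct arrangements is 9!/(3!·3!·2!) = 362880/72 = 5040.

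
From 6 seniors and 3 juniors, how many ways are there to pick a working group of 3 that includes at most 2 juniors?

83

Split by how many juniors are chosen (0 through 2).
Sum: C(3,0)·C(6,3) + C(3,1)·C(6,2) + C(3,2)·C(6,1) = 20 + 45 + 18 = 83.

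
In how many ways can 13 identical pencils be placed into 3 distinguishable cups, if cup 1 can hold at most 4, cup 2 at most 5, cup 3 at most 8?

By stars and bars, unrestricted non-negative solutions to x_1+…+x_3 = 13 number C(13+2,2) = 105.
Subtract solutions that violate a single cap (substitute x_i' = x_i − (cap_i+1)): x_1 ≥ 5 gives C(10,2) = 45; x_2 ≥ 6 gives C(9,2) = 36; x_3 ≥ 9 gives C(6,2) = 15. Together 96.
Add back pairs where two caps are both exceeded: 6 + 0 + 0 = 6.
By inclusion–exclusion the count is 105 − 96 + 6 = 15.

15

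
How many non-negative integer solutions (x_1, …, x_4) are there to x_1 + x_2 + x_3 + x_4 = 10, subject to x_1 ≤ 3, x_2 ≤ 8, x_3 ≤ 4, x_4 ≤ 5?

Ignoring the caps, the number of non-negative solutions to x_1+…+x_4 = 10 is C(13,3) = 286.
Subtract solutions that violate a single cap (substitute x_i' = x_i − (cap_i+1)): x_1 ≥ 4 gives C(9,3) = 84; x_2 ≥ 9 gives C(4,3) = 4; x_3 ≥ 5 gives C(8,3) = 56; x_4 ≥ 6 gives C(7,3) = 35. Together 179.
Add back pairs where two caps are both exceeded: 0 + 4 + 1 + 0 + 0 + 0 = 5.
By inclusion–exclusion the count is 286 − 179 + 5 = 112.

112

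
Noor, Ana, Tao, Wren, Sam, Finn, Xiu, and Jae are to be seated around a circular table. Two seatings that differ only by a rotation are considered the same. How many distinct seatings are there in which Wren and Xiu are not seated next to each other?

3600

All circular seatings of 8 people number (7)! = 5040.
Those with Wren next to Xiu: fuse the pair into one unit and seat 7 units around a circle — 2·(6)! = 1440.
Subtracting, 5040 − 1440 = 3600.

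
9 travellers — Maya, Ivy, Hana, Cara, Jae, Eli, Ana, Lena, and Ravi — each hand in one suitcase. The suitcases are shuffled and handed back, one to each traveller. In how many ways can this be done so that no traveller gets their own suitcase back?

133496

Let Aᵢ be the assignments in which traveller i gets their own suitcase. We want the size of the complement of A₁∪…∪A_9.
By inclusion–exclusion this is Σ_{j=0}^{9} (−1)^j C(9,j)·(9−j)!.
Computing: 362880 − 362880 + 181440 − 60480 + 15120 − 3024 + 504 − 72 + 9 − 1 = 133496.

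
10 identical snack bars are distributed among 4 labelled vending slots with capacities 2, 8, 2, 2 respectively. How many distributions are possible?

23

By stars and bars, unrestricted non-negative solutions to x_1+…+x_4 = 10 number C(10+3,3) = 286.
Subtract solutions that violate a single cap (substitute x_i' = x_i − (cap_i+1)): x_1 ≥ 3 gives C(10,3) = 120; x_2 ≥ 9 gives C(4,3) = 4; x_3 ≥ 3 gives C(10,3) = 120; x_4 ≥ 3 gives C(10,3) = 120. Together 364.
Add back pairs where two caps are both exceeded: 0 + 35 + 35 + 0 + 0 + 35 = 105.
Subtract triples: 0 + 0 + 4 + 0 = 4.
By inclusion–exclusion the count is 286 − 364 + 105 − 4 = 23.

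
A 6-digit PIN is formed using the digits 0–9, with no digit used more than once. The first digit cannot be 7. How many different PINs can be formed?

136080

The first digit has 10−1 = 9 choices (anything except 7).
The remaining 5 digits are filled from the other 9 symbols without repetition: 9 × 8 × 7 × 6 × 5 = 15120.
Total: 9 × 15120 = 136080.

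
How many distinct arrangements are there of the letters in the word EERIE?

The 5 letters of EERIE have repeats: E appearing 3 times.
Dividing 5! = 120 by 3! = 6 for the repeated letters gives 20.

20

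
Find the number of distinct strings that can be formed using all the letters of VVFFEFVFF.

504

Letter multiplicities in VVFFEFVFF: E×1, F×5, V×3.
Dividing 9! = 362880 by 5!·3! = 720 for the repeated letters gives 504.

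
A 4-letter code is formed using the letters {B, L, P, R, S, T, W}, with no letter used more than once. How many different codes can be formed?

This is a permutation of 4 out of 7: P(7,4) = 7!/3!.
7 × 6 × 5 × 4 = 840.

840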